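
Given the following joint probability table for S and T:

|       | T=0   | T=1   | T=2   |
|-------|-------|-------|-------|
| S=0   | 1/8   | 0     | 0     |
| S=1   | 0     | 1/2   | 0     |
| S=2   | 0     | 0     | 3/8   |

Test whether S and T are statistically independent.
Marginal P(S) (row sums):
  P(S=0) = 1/8 + 0 + 0 = 1/8
  P(S=1) = 0 + 1/2 + 0 = 1/2
  P(S=2) = 0 + 0 + 3/8 = 3/8
Marginal P(T) (column sums):
  P(T=0) = 1/8 + 0 + 0 = 1/8
  P(T=1) = 0 + 1/2 + 0 = 1/2
  P(T=2) = 0 + 0 + 3/8 = 3/8

S and T are independent iff P(S=i,T=j) = P(S=i)·P(T=j) for every cell.
  P(S=0)·P(T=0) = 1/8 × 1/8 = 1/64, but P(S=0,T=0) = 1/8 ✗

No, S and T are not independent. Quantitatively, I(S;T) > 0:

H(S) = -[(1/8)·log₂(1/8) + (1/2)·log₂(1/2) + (3/8)·log₂(3/8)]
  = 0.3750 + 0.5000 + 0.5306
  = 1.4056 bits
H(T) = -[(1/8)·log₂(1/8) + (1/2)·log₂(1/2) + (3/8)·log₂(3/8)]
  = 0.3750 + 0.5000 + 0.5306
  = 1.4056 bits
H(S,T) = -[(1/8)·log₂(1/8) + (1/2)·log₂(1/2) + (3/8)·log₂(3/8)]
  = 0.3750 + 0.5000 + 0.5306
  = 1.4056 bits
I(S;T) = H(S) + H(T) - H(S,T) = 1.4056 + 1.4056 - 1.4056 = 1.4056 bits > 0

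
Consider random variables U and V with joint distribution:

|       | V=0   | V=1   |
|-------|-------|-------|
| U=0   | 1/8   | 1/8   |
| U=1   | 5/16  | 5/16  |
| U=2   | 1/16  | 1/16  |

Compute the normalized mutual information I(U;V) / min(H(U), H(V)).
Marginal P(U) (row sums):
  P(U=0) = 1/8 + 1/8 = 1/4
  P(U=1) = 5/16 + 5/16 = 5/8
  P(U=2) = 1/16 + 1/16 = 1/8
Marginal P(V) (column sums):
  P(V=0) = 1/8 + 5/16 + 1/16 = 1/2
  P(V=1) = 1/8 + 5/16 + 1/16 = 1/2

H(U) = -[(1/4)·log₂(1/4) + (5/8)·log₂(5/8) + (1/8)·log₂(1/8)]
  = 0.5000 + 0.4238 + 0.3750
  = 1.2988 bits
H(V) = -[(1/2)·log₂(1/2) + (1/2)·log₂(1/2)]
  = 0.5000 + 0.5000
  = 1.0000 bits
H(U,V) = -[(1/8)·log₂(1/8) + (1/8)·log₂(1/8) + (5/16)·log₂(5/16) + (5/16)·log₂(5/16) + (1/16)·log₂(1/16) + (1/16)·log₂(1/16)]
  = 0.3750 + 0.3750 + 0.5244 + 0.5244 + 0.2500 + 0.2500
  = 2.2988 bits

I(U;V) = H(U) + H(V) - H(U,V)
  = 1.2988 + 1.0000 - 2.2988
  = 0.0000 bits

min(H(U), H(V)) = min(1.2988, 1.0000) = 1.0000 bits
Normalized MI = 0.0000 / 1.0000 = 0.0000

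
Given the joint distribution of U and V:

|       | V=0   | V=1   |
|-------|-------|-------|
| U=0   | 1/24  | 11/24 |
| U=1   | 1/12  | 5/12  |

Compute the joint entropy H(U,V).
H(U,V) = -Σ P(U,V) log₂ P(U,V), summed over the non-zero cells:
H(U,V) = -[(1/24)·log₂(1/24) + (11/24)·log₂(11/24) + (1/12)·log₂(1/12) + (5/12)·log₂(5/12)]
  = 0.1910 + 0.5159 + 0.2987 + 0.5263
  = 1.5319 bits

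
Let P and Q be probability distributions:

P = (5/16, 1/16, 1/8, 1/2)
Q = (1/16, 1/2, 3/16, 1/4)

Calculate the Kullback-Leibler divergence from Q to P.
D(P||Q) = Σ P(i) log₂(P(i)/Q(i))
  i=0: (5/16) × log₂((5/16)/(1/16)) = (5/16) × log₂(5) = 0.7256
  i=1: (1/16) × log₂((1/16)/(1/2)) = (1/16) × log₂(1/8) = -0.1875
  i=2: (1/8) × log₂((1/8)/(3/16)) = (1/8) × log₂(2/3) = -0.0731
  i=3: (1/2) × log₂((1/2)/(1/4)) = (1/2) × log₂(2) = 0.5000
D(P||Q) = 0.7256 - 0.1875 - 0.0731 + 0.5000
  = 0.9650 bits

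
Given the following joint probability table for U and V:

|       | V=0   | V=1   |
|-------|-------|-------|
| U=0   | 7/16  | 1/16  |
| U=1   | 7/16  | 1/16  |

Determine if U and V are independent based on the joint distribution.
Marginal P(U) (row sums):
  P(U=0) = 7/16 + 1/16 = 1/2
  P(U=1) = 7/16 + 1/16 = 1/2
Marginal P(V) (column sums):
  P(V=0) = 7/16 + 7/16 = 7/8
  P(V=1) = 1/16 + 1/16 = 1/8

U and V are independent iff P(U=i,V=j) = P(U=i)·P(V=j) for every cell.
  P(U=0)·P(V=0) = 1/2 × 7/8 = 7/16 = P(U=0,V=0) ✓
  P(U=0)·P(V=1) = 1/2 × 1/8 = 1/16 = P(U=0,V=1) ✓
  P(U=1)·P(V=0) = 1/2 × 7/8 = 7/16 = P(U=1,V=0) ✓
  P(U=1)·P(V=1) = 1/2 × 1/8 = 1/16 = P(U=1,V=1) ✓

Yes, U and V are independent: every cell factors, so I(U;V) = 0 bits.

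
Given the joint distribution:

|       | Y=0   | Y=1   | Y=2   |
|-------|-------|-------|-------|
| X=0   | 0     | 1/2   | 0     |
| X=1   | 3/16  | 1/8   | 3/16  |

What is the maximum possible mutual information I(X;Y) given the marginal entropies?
The upper bound on mutual information is I(X;Y) ≤ min(H(X), H(Y)).

Marginal P(X) (row sums):
  P(X=0) = 0 + 1/2 + 0 = 1/2
  P(X=1) = 3/16 + 1/8 + 3/16 = 1/2
Marginal P(Y) (column sums):
  P(Y=0) = 0 + 3/16 = 3/16
  P(Y=1) = 1/2 + 1/8 = 5/8
  P(Y=2) = 0 + 3/16 = 3/16

H(X) = -[(1/2)·log₂(1/2) + (1/2)·log₂(1/2)]
  = 0.5000 + 0.5000
  = 1.0000 bits
H(Y) = -[(3/16)·log₂(3/16) + (5/8)·log₂(5/8) + (3/16)·log₂(3/16)]
  = 0.4528 + 0.4238 + 0.4528
  = 1.3294 bits

Maximum possible I(X;Y) = min(1.0000, 1.3294) = 1.0000 bits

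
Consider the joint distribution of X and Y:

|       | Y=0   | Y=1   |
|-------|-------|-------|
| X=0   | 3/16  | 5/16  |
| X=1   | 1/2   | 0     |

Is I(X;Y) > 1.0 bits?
Marginal P(X) (row sums):
  P(X=0) = 3/16 + 5/16 = 1/2
  P(X=1) = 1/2 + 0 = 1/2
Marginal P(Y) (column sums):
  P(Y=0) = 3/16 + 1/2 = 11/16
  P(Y=1) = 5/16 + 0 = 5/16

H(X) = -[(1/2)·log₂(1/2) + (1/2)·log₂(1/2)]
  = 0.5000 + 0.5000
  = 1.0000 bits
H(Y) = -[(11/16)·log₂(11/16) + (5/16)·log₂(5/16)]
  = 0.3716 + 0.5244
  = 0.8960 bits
H(X,Y) = -[(3/16)·log₂(3/16) + (5/16)·log₂(5/16) + (1/2)·log₂(1/2)]
  = 0.4528 + 0.5244 + 0.5000
  = 1.4772 bits

I(X;Y) = H(X) + H(Y) - H(X,Y)
  = 1.0000 + 0.8960 - 1.4772
  = 0.4188 bits

No. I(X;Y) = 0.4188 bits, which is ≤ 1.0 bits.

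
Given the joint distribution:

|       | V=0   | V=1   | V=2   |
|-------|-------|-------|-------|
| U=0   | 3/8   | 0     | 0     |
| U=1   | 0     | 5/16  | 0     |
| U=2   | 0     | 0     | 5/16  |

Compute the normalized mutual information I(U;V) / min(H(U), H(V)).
Marginal P(U) (row sums):
  P(U=0) = 3/8 + 0 + 0 = 3/8
  P(U=1) = 0 + 5/16 + 0 = 5/16
  P(U=2) = 0 + 0 + 5/16 = 5/16
Marginal P(V) (column sums):
  P(V=0) = 3/8 + 0 + 0 = 3/8
  P(V=1) = 0 + 5/16 + 0 = 5/16
  P(V=2) = 0 + 0 + 5/16 = 5/16

H(U) = -[(3/8)·log₂(3/8) + (5/16)·log₂(5/16) + (5/16)·log₂(5/16)]
  = 0.5306 + 0.5244 + 0.5244
  = 1.5794 bits
H(V) = -[(3/8)·log₂(3/8) + (5/16)·log₂(5/16) + (5/16)·log₂(5/16)]
  = 0.5306 + 0.5244 + 0.5244
  = 1.5794 bits
H(U,V) = -[(3/8)·log₂(3/8) + (5/16)·log₂(5/16) + (5/16)·log₂(5/16)]
  = 0.5306 + 0.5244 + 0.5244
  = 1.5794 bits

I(U;V) = H(U) + H(V) - H(U,V)
  = 1.5794 + 1.5794 - 1.5794
  = 1.5794 bits

min(H(U), H(V)) = min(1.5794, 1.5794) = 1.5794 bits
Normalized MI = 1.5794 / 1.5794 = 1.0000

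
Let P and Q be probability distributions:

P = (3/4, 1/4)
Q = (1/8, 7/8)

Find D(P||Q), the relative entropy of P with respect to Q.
D(P||Q) = Σ P(i) log₂(P(i)/Q(i))
  i=0: (3/4) × log₂((3/4)/(1/8)) = (3/4) × log₂(6) = 1.9387
  i=1: (1/4) × log₂((1/4)/(7/8)) = (1/4) × log₂(2/7) = -0.4518
D(P||Q) = 1.9387 - 0.4518
  = 1.4869 bits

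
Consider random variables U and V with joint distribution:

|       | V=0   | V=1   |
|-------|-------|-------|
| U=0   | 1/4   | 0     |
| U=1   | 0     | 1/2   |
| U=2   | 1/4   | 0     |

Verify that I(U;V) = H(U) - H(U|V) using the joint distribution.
Left side, from I(U;V) = H(U) + H(V) - H(U,V):
Marginal P(U) (row sums):
  P(U=0) = 1/4 + 0 = 1/4
  P(U=1) = 0 + 1/2 = 1/2
  P(U=2) = 1/4 + 0 = 1/4
Marginal P(V) (column sums):
  P(V=0) = 1/4 + 0 + 1/4 = 1/2
  P(V=1) = 0 + 1/2 + 0 = 1/2

H(U) = -[(1/4)·log₂(1/4) + (1/2)·log₂(1/2) + (1/4)·log₂(1/4)]
  = 0.5000 + 0.5000 + 0.5000
  = 1.5000 bits
H(V) = -[(1/2)·log₂(1/2) + (1/2)·log₂(1/2)]
  = 0.5000 + 0.5000
  = 1.0000 bits
H(U,V) = -[(1/4)·log₂(1/4) + (1/2)·log₂(1/2) + (1/4)·log₂(1/4)]
  = 0.5000 + 0.5000 + 0.5000
  = 1.5000 bits

I(U;V) = H(U) + H(V) - H(U,V)
  = 1.5000 + 1.0000 - 1.5000
  = 1.0000 bits

Right side, with H(U|V) computed directly from the conditional probabilities:
H(U|V) = -Σ P(U,V)·log₂ P(U|V), where P(U|V) = P(U,V) / P(V)
  (cells with P(U,V) = 0 contribute 0)
  (U=0,V=0): P(U|V) = (1/4)/(1/2) = 1/2;  -(1/4)·log₂(1/2) = 0.2500
  (U=1,V=1): P(U|V) = (1/2)/(1/2) = 1;  -(1/2)·log₂(1) = 0.0000
  (U=2,V=0): P(U|V) = (1/4)/(1/2) = 1/2;  -(1/4)·log₂(1/2) = 0.2500
H(U|V) = 0.2500 + 0.0000 + 0.2500
  = 0.5000 bits
H(U) - H(U|V) = 1.5000 - 0.5000 = 1.0000 bits

Both sides equal 1.0000 bits, so I(U;V) = H(U) - H(U|V) ✓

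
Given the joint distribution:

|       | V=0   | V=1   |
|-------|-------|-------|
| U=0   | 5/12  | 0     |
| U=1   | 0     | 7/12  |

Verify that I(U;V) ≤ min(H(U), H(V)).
Marginal P(U) (row sums):
  P(U=0) = 5/12 + 0 = 5/12
  P(U=1) = 0 + 7/12 = 7/12
Marginal P(V) (column sums):
  P(V=0) = 5/12 + 0 = 5/12
  P(V=1) = 0 + 7/12 = 7/12

H(U) = -[(5/12)·log₂(5/12) + (7/12)·log₂(7/12)]
  = 0.5263 + 0.4536
  = 0.9799 bits
H(V) = -[(5/12)·log₂(5/12) + (7/12)·log₂(7/12)]
  = 0.5263 + 0.4536
  = 0.9799 bits
H(U,V) = -[(5/12)·log₂(5/12) + (7/12)·log₂(7/12)]
  = 0.5263 + 0.4536
  = 0.9799 bits

I(U;V) = H(U) + H(V) - H(U,V)
  = 0.9799 + 0.9799 - 0.9799
  = 0.9799 bits

min(H(U), H(V)) = min(0.9799, 0.9799) = 0.9799 bits
Since 0.9799 ≤ 0.9799, the bound is satisfied ✓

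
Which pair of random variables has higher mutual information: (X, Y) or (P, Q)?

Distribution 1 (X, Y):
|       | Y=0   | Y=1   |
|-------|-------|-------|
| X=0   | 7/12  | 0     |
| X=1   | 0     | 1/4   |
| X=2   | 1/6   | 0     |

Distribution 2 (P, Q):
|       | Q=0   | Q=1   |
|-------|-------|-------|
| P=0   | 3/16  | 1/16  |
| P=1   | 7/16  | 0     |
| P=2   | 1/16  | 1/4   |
Distribution 1 (X, Y):
Marginal P(X) (row sums):
  P(X=0) = 7/12 + 0 = 7/12
  P(X=1) = 0 + 1/4 = 1/4
  P(X=2) = 1/6 + 0 = 1/6
Marginal P(Y) (column sums):
  P(Y=0) = 7/12 + 0 + 1/6 = 3/4
  P(Y=1) = 0 + 1/4 + 0 = 1/4

H(X) = -[(7/12)·log₂(7/12) + (1/4)·log₂(1/4) + (1/6)·log₂(1/6)]
  = 0.4536 + 0.5000 + 0.4308
  = 1.3844 bits
H(Y) = -[(3/4)·log₂(3/4) + (1/4)·log₂(1/4)]
  = 0.3113 + 0.5000
  = 0.8113 bits
H(X,Y) = -[(7/12)·log₂(7/12) + (1/4)·log₂(1/4) + (1/6)·log₂(1/6)]
  = 0.4536 + 0.5000 + 0.4308
  = 1.3844 bits

I(X;Y) = H(X) + H(Y) - H(X,Y)
  = 1.3844 + 0.8113 - 1.3844
  = 0.8113 bits

Distribution 2 (P, Q):
Marginal P(P) (row sums):
  P(P=0) = 3/16 + 1/16 = 1/4
  P(P=1) = 7/16 + 0 = 7/16
  P(P=2) = 1/16 + 1/4 = 5/16
Marginal P(Q) (column sums):
  P(Q=0) = 3/16 + 7/16 + 1/16 = 11/16
  P(Q=1) = 1/16 + 0 + 1/4 = 5/16

H(P) = -[(1/4)·log₂(1/4) + (7/16)·log₂(7/16) + (5/16)·log₂(5/16)]
  = 0.5000 + 0.5218 + 0.5244
  = 1.5462 bits
H(Q) = -[(11/16)·log₂(11/16) + (5/16)·log₂(5/16)]
  = 0.3716 + 0.5244
  = 0.8960 bits
H(P,Q) = -[(3/16)·log₂(3/16) + (1/16)·log₂(1/16) + (7/16)·log₂(7/16) + (1/16)·log₂(1/16) + (1/4)·log₂(1/4)]
  = 0.4528 + 0.2500 + 0.5218 + 0.2500 + 0.5000
  = 1.9746 bits

I(P;Q) = H(P) + H(Q) - H(P,Q)
  = 1.5462 + 0.8960 - 1.9746
  = 0.4676 bits

I(X;Y) = 0.8113 bits > I(P;Q) = 0.4676 bits, so (X, Y) has the higher mutual information (stronger dependence).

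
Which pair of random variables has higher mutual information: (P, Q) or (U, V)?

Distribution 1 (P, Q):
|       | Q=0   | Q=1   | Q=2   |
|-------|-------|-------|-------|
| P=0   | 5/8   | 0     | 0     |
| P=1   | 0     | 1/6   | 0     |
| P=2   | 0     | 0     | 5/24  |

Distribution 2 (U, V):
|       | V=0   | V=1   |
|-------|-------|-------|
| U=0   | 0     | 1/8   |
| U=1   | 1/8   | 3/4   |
Distribution 1 (P, Q):
Marginal P(P) (row sums):
  P(P=0) = 5/8 + 0 + 0 = 5/8
  P(P=1) = 0 + 1/6 + 0 = 1/6
  P(P=2) = 0 + 0 + 5/24 = 5/24
Marginal P(Q) (column sums):
  P(Q=0) = 5/8 + 0 + 0 = 5/8
  P(Q=1) = 0 + 1/6 + 0 = 1/6
  P(Q=2) = 0 + 0 + 5/24 = 5/24

H(P) = -[(5/8)·log₂(5/8) + (1/6)·log₂(1/6) + (5/24)·log₂(5/24)]
  = 0.4238 + 0.4308 + 0.4715
  = 1.3261 bits
H(Q) = -[(5/8)·log₂(5/8) + (1/6)·log₂(1/6) + (5/24)·log₂(5/24)]
  = 0.4238 + 0.4308 + 0.4715
  = 1.3261 bits
H(P,Q) = -[(5/8)·log₂(5/8) + (1/6)·log₂(1/6) + (5/24)·log₂(5/24)]
  = 0.4238 + 0.4308 + 0.4715
  = 1.3261 bits

I(P;Q) = H(P) + H(Q) - H(P,Q)
  = 1.3261 + 1.3261 - 1.3261
  = 1.3261 bits

Distribution 2 (U, V):
Marginal P(U) (row sums):
  P(U=0) = 0 + 1/8 = 1/8
  P(U=1) = 1/8 + 3/4 = 7/8
Marginal P(V) (column sums):
  P(V=0) = 0 + 1/8 = 1/8
  P(V=1) = 1/8 + 3/4 = 7/8

H(U) = -[(1/8)·log₂(1/8) + (7/8)·log₂(7/8)]
  = 0.3750 + 0.1686
  = 0.5436 bits
H(V) = -[(1/8)·log₂(1/8) + (7/8)·log₂(7/8)]
  = 0.3750 + 0.1686
  = 0.5436 bits
H(U,V) = -[(1/8)·log₂(1/8) + (1/8)·log₂(1/8) + (3/4)·log₂(3/4)]
  = 0.3750 + 0.3750 + 0.3113
  = 1.0613 bits

I(U;V) = H(U) + H(V) - H(U,V)
  = 0.5436 + 0.5436 - 1.0613
  = 0.0259 bits

I(P;Q) = 1.3261 bits > I(U;V) = 0.0259 bits, so (P, Q) has the higher mutual information (stronger dependence).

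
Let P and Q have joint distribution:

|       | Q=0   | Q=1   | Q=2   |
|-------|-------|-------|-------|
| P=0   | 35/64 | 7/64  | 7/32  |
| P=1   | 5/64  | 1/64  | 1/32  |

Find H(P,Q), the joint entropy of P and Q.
H(P,Q) = -Σ P(P,Q) log₂ P(P,Q), summed over the non-zero cells:
H(P,Q) = -[(35/64)·log₂(35/64) + (7/64)·log₂(7/64) + (7/32)·log₂(7/32) + (5/64)·log₂(5/64) + (1/64)·log₂(1/64) + (1/32)·log₂(1/32)]
  = 0.4762 + 0.3492 + 0.4796 + 0.2873 + 0.0938 + 0.1563
  = 1.8424 bits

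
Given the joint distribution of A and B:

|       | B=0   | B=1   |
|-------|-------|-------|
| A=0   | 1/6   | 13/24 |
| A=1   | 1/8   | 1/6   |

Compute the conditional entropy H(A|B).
Marginal P(B) (column sums):
  P(B=0) = 1/6 + 1/8 = 7/24
  P(B=1) = 13/24 + 1/6 = 17/24

H(A|B) = -Σ P(A,B)·log₂ P(A|B), where P(A|B) = P(A,B) / P(B)
  (A=0,B=0): P(A|B) = (1/6)/(7/24) = 4/7;  -(1/6)·log₂(4/7) = 0.1346
  (A=0,B=1): P(A|B) = (13/24)/(17/24) = 13/17;  -(13/24)·log₂(13/17) = 0.2096
  (A=1,B=0): P(A|B) = (1/8)/(7/24) = 3/7;  -(1/8)·log₂(3/7) = 0.1528
  (A=1,B=1): P(A|B) = (1/6)/(17/24) = 4/17;  -(1/6)·log₂(4/17) = 0.3479
H(A|B) = 0.1346 + 0.2096 + 0.1528 + 0.3479
  = 0.8449 bits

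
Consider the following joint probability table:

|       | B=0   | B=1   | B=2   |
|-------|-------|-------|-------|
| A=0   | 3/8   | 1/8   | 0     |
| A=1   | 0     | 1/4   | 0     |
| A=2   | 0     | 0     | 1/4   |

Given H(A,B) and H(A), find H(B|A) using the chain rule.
From the chain rule: H(A,B) = H(A) + H(B|A)
Therefore: H(B|A) = H(A,B) - H(A)

H(A,B) = -[(3/8)·log₂(3/8) + (1/8)·log₂(1/8) + (1/4)·log₂(1/4) + (1/4)·log₂(1/4)]
  = 0.5306 + 0.3750 + 0.5000 + 0.5000
  = 1.9056 bits
Marginal P(A) (row sums):
  P(A=0) = 3/8 + 1/8 + 0 = 1/2
  P(A=1) = 0 + 1/4 + 0 = 1/4
  P(A=2) = 0 + 0 + 1/4 = 1/4
H(A) = -[(1/2)·log₂(1/2) + (1/4)·log₂(1/4) + (1/4)·log₂(1/4)]
  = 0.5000 + 0.5000 + 0.5000
  = 1.5000 bits

H(B|A) = 1.9056 - 1.5000 = 0.4056 bits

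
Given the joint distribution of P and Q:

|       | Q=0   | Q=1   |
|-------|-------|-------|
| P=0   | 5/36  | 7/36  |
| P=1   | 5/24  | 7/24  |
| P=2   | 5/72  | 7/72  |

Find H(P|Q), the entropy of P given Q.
Marginal P(Q) (column sums):
  P(Q=0) = 5/36 + 5/24 + 5/72 = 5/12
  P(Q=1) = 7/36 + 7/24 + 7/72 = 7/12

H(P|Q) = -Σ P(P,Q)·log₂ P(P|Q), where P(P|Q) = P(P,Q) / P(Q)
  (P=0,Q=0): P(P|Q) = (5/36)/(5/12) = 1/3;  -(5/36)·log₂(1/3) = 0.2201
  (P=0,Q=1): P(P|Q) = (7/36)/(7/12) = 1/3;  -(7/36)·log₂(1/3) = 0.3082
  (P=1,Q=0): P(P|Q) = (5/24)/(5/12) = 1/2;  -(5/24)·log₂(1/2) = 0.2083
  (P=1,Q=1): P(P|Q) = (7/24)/(7/12) = 1/2;  -(7/24)·log₂(1/2) = 0.2917
  (P=2,Q=0): P(P|Q) = (5/72)/(5/12) = 1/6;  -(5/72)·log₂(1/6) = 0.1795
  (P=2,Q=1): P(P|Q) = (7/72)/(7/12) = 1/6;  -(7/72)·log₂(1/6) = 0.2513
H(P|Q) = 0.2201 + 0.3082 + 0.2083 + 0.2917 + 0.1795 + 0.2513
  = 1.4591 bits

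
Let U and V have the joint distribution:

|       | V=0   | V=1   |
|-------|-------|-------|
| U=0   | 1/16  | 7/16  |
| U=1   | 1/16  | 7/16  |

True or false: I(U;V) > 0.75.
Marginal P(U) (row sums):
  P(U=0) = 1/16 + 7/16 = 1/2
  P(U=1) = 1/16 + 7/16 = 1/2
Marginal P(V) (column sums):
  P(V=0) = 1/16 + 1/16 = 1/8
  P(V=1) = 7/16 + 7/16 = 7/8

H(U) = -[(1/2)·log₂(1/2) + (1/2)·log₂(1/2)]
  = 0.5000 + 0.5000
  = 1.0000 bits
H(V) = -[(1/8)·log₂(1/8) + (7/8)·log₂(7/8)]
  = 0.3750 + 0.1686
  = 0.5436 bits
H(U,V) = -[(1/16)·log₂(1/16) + (7/16)·log₂(7/16) + (1/16)·log₂(1/16) + (7/16)·log₂(7/16)]
  = 0.2500 + 0.5218 + 0.2500 + 0.5218
  = 1.5436 bits

I(U;V) = H(U) + H(V) - H(U,V)
  = 1.0000 + 0.5436 - 1.5436
  = 0.0000 bits

False. I(U;V) = 0.0000 bits, which is ≤ 0.75 bits.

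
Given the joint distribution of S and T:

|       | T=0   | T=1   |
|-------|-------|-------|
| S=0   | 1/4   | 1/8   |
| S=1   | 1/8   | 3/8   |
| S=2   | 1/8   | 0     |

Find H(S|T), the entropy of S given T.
Marginal P(T) (column sums):
  P(T=0) = 1/4 + 1/8 + 1/8 = 1/2
  P(T=1) = 1/8 + 3/8 + 0 = 1/2

H(S|T) = -Σ P(S,T)·log₂ P(S|T), where P(S|T) = P(S,T) / P(T)
  (cells with P(S,T) = 0 contribute 0)
  (S=0,T=0): P(S|T) = (1/4)/(1/2) = 1/2;  -(1/4)·log₂(1/2) = 0.2500
  (S=0,T=1): P(S|T) = (1/8)/(1/2) = 1/4;  -(1/8)·log₂(1/4) = 0.2500
  (S=1,T=0): P(S|T) = (1/8)/(1/2) = 1/4;  -(1/8)·log₂(1/4) = 0.2500
  (S=1,T=1): P(S|T) = (3/8)/(1/2) = 3/4;  -(3/8)·log₂(3/4) = 0.1556
  (S=2,T=0): P(S|T) = (1/8)/(1/2) = 1/4;  -(1/8)·log₂(1/4) = 0.2500
H(S|T) = 0.2500 + 0.2500 + 0.2500 + 0.1556 + 0.2500
  = 1.1556 bits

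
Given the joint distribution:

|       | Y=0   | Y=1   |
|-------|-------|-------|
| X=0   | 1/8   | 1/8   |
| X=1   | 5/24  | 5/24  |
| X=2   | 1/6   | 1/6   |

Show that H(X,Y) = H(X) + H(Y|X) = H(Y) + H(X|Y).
Marginal P(X) (row sums):
  P(X=0) = 1/8 + 1/8 = 1/4
  P(X=1) = 5/24 + 5/24 = 5/12
  P(X=2) = 1/6 + 1/6 = 1/3
Marginal P(Y) (column sums):
  P(Y=0) = 1/8 + 5/24 + 1/6 = 1/2
  P(Y=1) = 1/8 + 5/24 + 1/6 = 1/2

Decomposition 1: H(X) + H(Y|X)
H(X) = -[(1/4)·log₂(1/4) + (5/12)·log₂(5/12) + (1/3)·log₂(1/3)]
  = 0.5000 + 0.5263 + 0.5283
  = 1.5546 bits
H(Y|X) = -Σ P(X,Y)·log₂ P(Y|X), where P(Y|X) = P(X,Y) / P(X)
  (X=0,Y=0): P(Y|X) = (1/8)/(1/4) = 1/2;  -(1/8)·log₂(1/2) = 0.1250
  (X=0,Y=1): P(Y|X) = (1/8)/(1/4) = 1/2;  -(1/8)·log₂(1/2) = 0.1250
  (X=1,Y=0): P(Y|X) = (5/24)/(5/12) = 1/2;  -(5/24)·log₂(1/2) = 0.2083
  (X=1,Y=1): P(Y|X) = (5/24)/(5/12) = 1/2;  -(5/24)·log₂(1/2) = 0.2083
  (X=2,Y=0): P(Y|X) = (1/6)/(1/3) = 1/2;  -(1/6)·log₂(1/2) = 0.1667
  (X=2,Y=1): P(Y|X) = (1/6)/(1/3) = 1/2;  -(1/6)·log₂(1/2) = 0.1667
H(Y|X) = 0.1250 + 0.1250 + 0.2083 + 0.2083 + 0.1667 + 0.1667
  = 1.0000 bits
H(X) + H(Y|X) = 1.5546 + 1.0000 = 2.5546 bits

Decomposition 2: H(Y) + H(X|Y)
H(Y) = -[(1/2)·log₂(1/2) + (1/2)·log₂(1/2)]
  = 0.5000 + 0.5000
  = 1.0000 bits
H(X|Y) = -Σ P(X,Y)·log₂ P(X|Y), where P(X|Y) = P(X,Y) / P(Y)
  (X=0,Y=0): P(X|Y) = (1/8)/(1/2) = 1/4;  -(1/8)·log₂(1/4) = 0.2500
  (X=0,Y=1): P(X|Y) = (1/8)/(1/2) = 1/4;  -(1/8)·log₂(1/4) = 0.2500
  (X=1,Y=0): P(X|Y) = (5/24)/(1/2) = 5/12;  -(5/24)·log₂(5/12) = 0.2631
  (X=1,Y=1): P(X|Y) = (5/24)/(1/2) = 5/12;  -(5/24)·log₂(5/12) = 0.2631
  (X=2,Y=0): P(X|Y) = (1/6)/(1/2) = 1/3;  -(1/6)·log₂(1/3) = 0.2642
  (X=2,Y=1): P(X|Y) = (1/6)/(1/2) = 1/3;  -(1/6)·log₂(1/3) = 0.2642
H(X|Y) = 0.2500 + 0.2500 + 0.2631 + 0.2631 + 0.2642 + 0.2642
  = 1.5546 bits
H(Y) + H(X|Y) = 1.0000 + 1.5546 = 2.5546 bits

Direct computation of the joint entropy:
H(X,Y) = -[(1/8)·log₂(1/8) + (1/8)·log₂(1/8) + (5/24)·log₂(5/24) + (5/24)·log₂(5/24) + (1/6)·log₂(1/6) + (1/6)·log₂(1/6)]
  = 0.3750 + 0.3750 + 0.4715 + 0.4715 + 0.4308 + 0.4308
  = 2.5546 bits

All three agree: H(X,Y) = 2.5546 bits ✓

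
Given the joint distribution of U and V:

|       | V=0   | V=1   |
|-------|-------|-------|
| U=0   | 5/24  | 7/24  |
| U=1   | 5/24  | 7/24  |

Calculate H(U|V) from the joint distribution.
Marginal P(V) (column sums):
  P(V=0) = 5/24 + 5/24 = 5/12
  P(V=1) = 7/24 + 7/24 = 7/12

H(U|V) = -Σ P(U,V)·log₂ P(U|V), where P(U|V) = P(U,V) / P(V)
  (U=0,V=0): P(U|V) = (5/24)/(5/12) = 1/2;  -(5/24)·log₂(1/2) = 0.2083
  (U=0,V=1): P(U|V) = (7/24)/(7/12) = 1/2;  -(7/24)·log₂(1/2) = 0.2917
  (U=1,V=0): P(U|V) = (5/24)/(5/12) = 1/2;  -(5/24)·log₂(1/2) = 0.2083
  (U=1,V=1): P(U|V) = (7/24)/(7/12) = 1/2;  -(7/24)·log₂(1/2) = 0.2917
H(U|V) = 0.2083 + 0.2917 + 0.2083 + 0.2917
  = 1.0000 bits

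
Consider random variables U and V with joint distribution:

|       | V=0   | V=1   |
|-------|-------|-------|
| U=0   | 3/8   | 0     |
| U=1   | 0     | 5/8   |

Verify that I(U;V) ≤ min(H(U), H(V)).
Marginal P(U) (row sums):
  P(U=0) = 3/8 + 0 = 3/8
  P(U=1) = 0 + 5/8 = 5/8
Marginal P(V) (column sums):
  P(V=0) = 3/8 + 0 = 3/8
  P(V=1) = 0 + 5/8 = 5/8

H(U) = -[(3/8)·log₂(3/8) + (5/8)·log₂(5/8)]
  = 0.5306 + 0.4238
  = 0.9544 bits
H(V) = -[(3/8)·log₂(3/8) + (5/8)·log₂(5/8)]
  = 0.5306 + 0.4238
  = 0.9544 bits
H(U,V) = -[(3/8)·log₂(3/8) + (5/8)·log₂(5/8)]
  = 0.5306 + 0.4238
  = 0.9544 bits

I(U;V) = H(U) + H(V) - H(U,V)
  = 0.9544 + 0.9544 - 0.9544
  = 0.9544 bits

min(H(U), H(V)) = min(0.9544, 0.9544) = 0.9544 bits
Since 0.9544 ≤ 0.9544, the bound is satisfied ✓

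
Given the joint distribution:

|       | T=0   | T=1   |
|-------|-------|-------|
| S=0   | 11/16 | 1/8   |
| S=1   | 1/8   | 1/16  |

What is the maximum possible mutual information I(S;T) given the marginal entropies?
The upper bound on mutual information is I(S;T) ≤ min(H(S), H(T)).

Marginal P(S) (row sums):
  P(S=0) = 11/16 + 1/8 = 13/16
  P(S=1) = 1/8 + 1/16 = 3/16
Marginal P(T) (column sums):
  P(T=0) = 11/16 + 1/8 = 13/16
  P(T=1) = 1/8 + 1/16 = 3/16

H(S) = -[(13/16)·log₂(13/16) + (3/16)·log₂(3/16)]
  = 0.2434 + 0.4528
  = 0.6962 bits
H(T) = -[(13/16)·log₂(13/16) + (3/16)·log₂(3/16)]
  = 0.2434 + 0.4528
  = 0.6962 bits

Maximum possible I(S;T) = min(0.6962, 0.6962) = 0.6962 bits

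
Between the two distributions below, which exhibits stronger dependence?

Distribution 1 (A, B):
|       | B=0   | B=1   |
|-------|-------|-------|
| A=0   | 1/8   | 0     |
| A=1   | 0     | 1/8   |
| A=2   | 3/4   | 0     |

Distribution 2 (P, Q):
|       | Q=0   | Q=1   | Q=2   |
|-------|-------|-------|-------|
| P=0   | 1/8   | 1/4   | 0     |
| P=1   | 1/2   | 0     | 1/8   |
Distribution 1 (A, B):
Marginal P(A) (row sums):
  P(A=0) = 1/8 + 0 = 1/8
  P(A=1) = 0 + 1/8 = 1/8
  P(A=2) = 3/4 + 0 = 3/4
Marginal P(B) (column sums):
  P(B=0) = 1/8 + 0 + 3/4 = 7/8
  P(B=1) = 0 + 1/8 + 0 = 1/8

H(A) = -[(1/8)·log₂(1/8) + (1/8)·log₂(1/8) + (3/4)·log₂(3/4)]
  = 0.3750 + 0.3750 + 0.3113
  = 1.0613 bits
H(B) = -[(7/8)·log₂(7/8) + (1/8)·log₂(1/8)]
  = 0.1686 + 0.3750
  = 0.5436 bits
H(A,B) = -[(1/8)·log₂(1/8) + (1/8)·log₂(1/8) + (3/4)·log₂(3/4)]
  = 0.3750 + 0.3750 + 0.3113
  = 1.0613 bits

I(A;B) = H(A) + H(B) - H(A,B)
  = 1.0613 + 0.5436 - 1.0613
  = 0.5436 bits

Distribution 2 (P, Q):
Marginal P(P) (row sums):
  P(P=0) = 1/8 + 1/4 + 0 = 3/8
  P(P=1) = 1/2 + 0 + 1/8 = 5/8
Marginal P(Q) (column sums):
  P(Q=0) = 1/8 + 1/2 = 5/8
  P(Q=1) = 1/4 + 0 = 1/4
  P(Q=2) = 0 + 1/8 = 1/8

H(P) = -[(3/8)·log₂(3/8) + (5/8)·log₂(5/8)]
  = 0.5306 + 0.4238
  = 0.9544 bits
H(Q) = -[(5/8)·log₂(5/8) + (1/4)·log₂(1/4) + (1/8)·log₂(1/8)]
  = 0.4238 + 0.5000 + 0.3750
  = 1.2988 bits
H(P,Q) = -[(1/8)·log₂(1/8) + (1/4)·log₂(1/4) + (1/2)·log₂(1/2) + (1/8)·log₂(1/8)]
  = 0.3750 + 0.5000 + 0.5000 + 0.3750
  = 1.7500 bits

I(P;Q) = H(P) + H(Q) - H(P,Q)
  = 0.9544 + 1.2988 - 1.7500
  = 0.5032 bits

I(A;B) = 0.5436 bits > I(P;Q) = 0.5032 bits, so (A, B) has the higher mutual information (stronger dependence).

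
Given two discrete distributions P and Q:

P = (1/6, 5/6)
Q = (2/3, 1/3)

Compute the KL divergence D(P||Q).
D(P||Q) = Σ P(i) log₂(P(i)/Q(i))
  i=0: (1/6) × log₂((1/6)/(2/3)) = (1/6) × log₂(1/4) = -0.3333
  i=1: (5/6) × log₂((5/6)/(1/3)) = (5/6) × log₂(5/2) = 1.1016
D(P||Q) = -0.3333 + 1.1016
  = 0.7683 bits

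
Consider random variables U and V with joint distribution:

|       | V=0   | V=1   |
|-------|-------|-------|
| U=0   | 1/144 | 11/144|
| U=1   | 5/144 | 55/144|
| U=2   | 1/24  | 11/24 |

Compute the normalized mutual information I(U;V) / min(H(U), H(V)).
Marginal P(U) (row sums):
  P(U=0) = 1/144 + 11/144 = 1/12
  P(U=1) = 5/144 + 55/144 = 5/12
  P(U=2) = 1/24 + 11/24 = 1/2
Marginal P(V) (column sums):
  P(V=0) = 1/144 + 5/144 + 1/24 = 1/12
  P(V=1) = 11/144 + 55/144 + 11/24 = 11/12

H(U) = -[(1/12)·log₂(1/12) + (5/12)·log₂(5/12) + (1/2)·log₂(1/2)]
  = 0.2987 + 0.5263 + 0.5000
  = 1.3250 bits
H(V) = -[(1/12)·log₂(1/12) + (11/12)·log₂(11/12)]
  = 0.2987 + 0.1151
  = 0.4138 bits
H(U,V) = -[(1/144)·log₂(1/144) + (11/144)·log₂(11/144) + (5/144)·log₂(5/144) + (55/144)·log₂(55/144) + (1/24)·log₂(1/24) + (11/24)·log₂(11/24)]
  = 0.0498 + 0.2834 + 0.1683 + 0.5304 + 0.1910 + 0.5159
  = 1.7388 bits

I(U;V) = H(U) + H(V) - H(U,V)
  = 1.3250 + 0.4138 - 1.7388
  = 0.0000 bits

min(H(U), H(V)) = min(1.3250, 0.4138) = 0.4138 bits
Normalized MI = 0.0000 / 0.4138 = 0.0000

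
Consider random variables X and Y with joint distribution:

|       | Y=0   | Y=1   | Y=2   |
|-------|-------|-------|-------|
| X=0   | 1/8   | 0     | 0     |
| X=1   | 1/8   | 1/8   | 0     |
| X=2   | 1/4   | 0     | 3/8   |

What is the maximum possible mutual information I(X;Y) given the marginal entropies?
The upper bound on mutual information is I(X;Y) ≤ min(H(X), H(Y)).

Marginal P(X) (row sums):
  P(X=0) = 1/8 + 0 + 0 = 1/8
  P(X=1) = 1/8 + 1/8 + 0 = 1/4
  P(X=2) = 1/4 + 0 + 3/8 = 5/8
Marginal P(Y) (column sums):
  P(Y=0) = 1/8 + 1/8 + 1/4 = 1/2
  P(Y=1) = 0 + 1/8 + 0 = 1/8
  P(Y=2) = 0 + 0 + 3/8 = 3/8

H(X) = -[(1/8)·log₂(1/8) + (1/4)·log₂(1/4) + (5/8)·log₂(5/8)]
  = 0.3750 + 0.5000 + 0.4238
  = 1.2988 bits
H(Y) = -[(1/2)·log₂(1/2) + (1/8)·log₂(1/8) + (3/8)·log₂(3/8)]
  = 0.5000 + 0.3750 + 0.5306
  = 1.4056 bits

Maximum possible I(X;Y) = min(1.2988, 1.4056) = 1.2988 bits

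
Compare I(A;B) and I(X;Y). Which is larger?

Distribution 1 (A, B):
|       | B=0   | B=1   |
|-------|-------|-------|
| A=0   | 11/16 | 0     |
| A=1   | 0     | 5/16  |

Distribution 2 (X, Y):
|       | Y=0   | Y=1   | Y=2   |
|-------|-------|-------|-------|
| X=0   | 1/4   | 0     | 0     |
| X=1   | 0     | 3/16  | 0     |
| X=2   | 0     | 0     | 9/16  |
Distribution 1 (A, B):
Marginal P(A) (row sums):
  P(A=0) = 11/16 + 0 = 11/16
  P(A=1) = 0 + 5/16 = 5/16
Marginal P(B) (column sums):
  P(B=0) = 11/16 + 0 = 11/16
  P(B=1) = 0 + 5/16 = 5/16

H(A) = -[(11/16)·log₂(11/16) + (5/16)·log₂(5/16)]
  = 0.3716 + 0.5244
  = 0.8960 bits
H(B) = -[(11/16)·log₂(11/16) + (5/16)·log₂(5/16)]
  = 0.3716 + 0.5244
  = 0.8960 bits
H(A,B) = -[(11/16)·log₂(11/16) + (5/16)·log₂(5/16)]
  = 0.3716 + 0.5244
  = 0.8960 bits

I(A;B) = H(A) + H(B) - H(A,B)
  = 0.8960 + 0.8960 - 0.8960
  = 0.8960 bits

Distribution 2 (X, Y):
Marginal P(X) (row sums):
  P(X=0) = 1/4 + 0 + 0 = 1/4
  P(X=1) = 0 + 3/16 + 0 = 3/16
  P(X=2) = 0 + 0 + 9/16 = 9/16
Marginal P(Y) (column sums):
  P(Y=0) = 1/4 + 0 + 0 = 1/4
  P(Y=1) = 0 + 3/16 + 0 = 3/16
  P(Y=2) = 0 + 0 + 9/16 = 9/16

H(X) = -[(1/4)·log₂(1/4) + (3/16)·log₂(3/16) + (9/16)·log₂(9/16)]
  = 0.5000 + 0.4528 + 0.4669
  = 1.4197 bits
H(Y) = -[(1/4)·log₂(1/4) + (3/16)·log₂(3/16) + (9/16)·log₂(9/16)]
  = 0.5000 + 0.4528 + 0.4669
  = 1.4197 bits
H(X,Y) = -[(1/4)·log₂(1/4) + (3/16)·log₂(3/16) + (9/16)·log₂(9/16)]
  = 0.5000 + 0.4528 + 0.4669
  = 1.4197 bits

I(X;Y) = H(X) + H(Y) - H(X,Y)
  = 1.4197 + 1.4197 - 1.4197
  = 1.4197 bits

I(X;Y) = 1.4197 bits > I(A;B) = 0.8960 bits, so (X, Y) has the higher mutual information (stronger dependence).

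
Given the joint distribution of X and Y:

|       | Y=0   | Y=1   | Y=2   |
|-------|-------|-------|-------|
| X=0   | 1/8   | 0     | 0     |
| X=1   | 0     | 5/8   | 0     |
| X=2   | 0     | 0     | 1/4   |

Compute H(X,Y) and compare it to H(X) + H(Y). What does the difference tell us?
Marginal P(X) (row sums):
  P(X=0) = 1/8 + 0 + 0 = 1/8
  P(X=1) = 0 + 5/8 + 0 = 5/8
  P(X=2) = 0 + 0 + 1/4 = 1/4
Marginal P(Y) (column sums):
  P(Y=0) = 1/8 + 0 + 0 = 1/8
  P(Y=1) = 0 + 5/8 + 0 = 5/8
  P(Y=2) = 0 + 0 + 1/4 = 1/4

H(X,Y) = -[(1/8)·log₂(1/8) + (5/8)·log₂(5/8) + (1/4)·log₂(1/4)]
  = 0.3750 + 0.4238 + 0.5000
  = 1.2988 bits
H(X) = -[(1/8)·log₂(1/8) + (5/8)·log₂(5/8) + (1/4)·log₂(1/4)]
  = 0.3750 + 0.4238 + 0.5000
  = 1.2988 bits
H(Y) = -[(1/8)·log₂(1/8) + (5/8)·log₂(5/8) + (1/4)·log₂(1/4)]
  = 0.3750 + 0.4238 + 0.5000
  = 1.2988 bits

H(X) + H(Y) = 1.2988 + 1.2988 = 2.5976 bits
Difference: H(X) + H(Y) - H(X,Y) = 2.5976 - 1.2988 = 1.2988 bits = I(X;Y)

The difference is the mutual information; it is positive here, so X and Y are dependent (knowing one reduces uncertainty about the other by 1.2988 bits).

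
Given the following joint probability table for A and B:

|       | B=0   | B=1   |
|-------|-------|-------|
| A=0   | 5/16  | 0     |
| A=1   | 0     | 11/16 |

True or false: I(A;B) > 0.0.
Marginal P(A) (row sums):
  P(A=0) = 5/16 + 0 = 5/16
  P(A=1) = 0 + 11/16 = 11/16
Marginal P(B) (column sums):
  P(B=0) = 5/16 + 0 = 5/16
  P(B=1) = 0 + 11/16 = 11/16

H(A) = -[(5/16)·log₂(5/16) + (11/16)·log₂(11/16)]
  = 0.5244 + 0.3716
  = 0.8960 bits
H(B) = -[(5/16)·log₂(5/16) + (11/16)·log₂(11/16)]
  = 0.5244 + 0.3716
  = 0.8960 bits
H(A,B) = -[(5/16)·log₂(5/16) + (11/16)·log₂(11/16)]
  = 0.5244 + 0.3716
  = 0.8960 bits

I(A;B) = H(A) + H(B) - H(A,B)
  = 0.8960 + 0.8960 - 0.8960
  = 0.8960 bits

True. I(A;B) = 0.8960 bits, which is > 0.0 bits.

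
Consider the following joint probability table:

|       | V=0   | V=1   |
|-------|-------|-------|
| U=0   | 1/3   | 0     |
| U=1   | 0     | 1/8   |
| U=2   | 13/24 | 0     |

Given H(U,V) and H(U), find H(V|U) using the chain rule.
From the chain rule: H(U,V) = H(U) + H(V|U)
Therefore: H(V|U) = H(U,V) - H(U)

H(U,V) = -[(1/3)·log₂(1/3) + (1/8)·log₂(1/8) + (13/24)·log₂(13/24)]
  = 0.5283 + 0.3750 + 0.4791
  = 1.3824 bits
Marginal P(U) (row sums):
  P(U=0) = 1/3 + 0 = 1/3
  P(U=1) = 0 + 1/8 = 1/8
  P(U=2) = 13/24 + 0 = 13/24
H(U) = -[(1/3)·log₂(1/3) + (1/8)·log₂(1/8) + (13/24)·log₂(13/24)]
  = 0.5283 + 0.3750 + 0.4791
  = 1.3824 bits

H(V|U) = 1.3824 - 1.3824 = 0.0000 bits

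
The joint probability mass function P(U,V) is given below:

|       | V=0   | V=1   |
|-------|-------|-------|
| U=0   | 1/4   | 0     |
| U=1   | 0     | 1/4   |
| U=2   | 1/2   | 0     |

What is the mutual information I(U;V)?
Marginal P(U) (row sums):
  P(U=0) = 1/4 + 0 = 1/4
  P(U=1) = 0 + 1/4 = 1/4
  P(U=2) = 1/2 + 0 = 1/2
Marginal P(V) (column sums):
  P(V=0) = 1/4 + 0 + 1/2 = 3/4
  P(V=1) = 0 + 1/4 + 0 = 1/4

H(U) = -[(1/4)·log₂(1/4) + (1/4)·log₂(1/4) + (1/2)·log₂(1/2)]
  = 0.5000 + 0.5000 + 0.5000
  = 1.5000 bits
H(V) = -[(3/4)·log₂(3/4) + (1/4)·log₂(1/4)]
  = 0.3113 + 0.5000
  = 0.8113 bits
H(U,V) = -[(1/4)·log₂(1/4) + (1/4)·log₂(1/4) + (1/2)·log₂(1/2)]
  = 0.5000 + 0.5000 + 0.5000
  = 1.5000 bits

I(U;V) = H(U) + H(V) - H(U,V)
  = 1.5000 + 0.8113 - 1.5000
  = 0.8113 bits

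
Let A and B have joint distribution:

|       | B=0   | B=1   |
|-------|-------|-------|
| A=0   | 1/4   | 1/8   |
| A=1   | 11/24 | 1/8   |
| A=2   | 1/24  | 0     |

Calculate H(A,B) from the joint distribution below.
H(A,B) = -Σ P(A,B) log₂ P(A,B), summed over the non-zero cells:
H(A,B) = -[(1/4)·log₂(1/4) + (1/8)·log₂(1/8) + (11/24)·log₂(11/24) + (1/8)·log₂(1/8) + (1/24)·log₂(1/24)]
  = 0.5000 + 0.3750 + 0.5159 + 0.3750 + 0.1910
  = 1.9569 bits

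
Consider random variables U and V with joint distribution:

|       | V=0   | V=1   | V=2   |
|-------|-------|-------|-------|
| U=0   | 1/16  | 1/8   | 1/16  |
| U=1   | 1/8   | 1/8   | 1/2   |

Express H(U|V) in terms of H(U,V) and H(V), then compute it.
H(U|V) = H(U,V) - H(V)

Marginal P(V) (column sums):
  P(V=0) = 1/16 + 1/8 = 3/16
  P(V=1) = 1/8 + 1/8 = 1/4
  P(V=2) = 1/16 + 1/2 = 9/16

H(U,V) = -[(1/16)·log₂(1/16) + (1/8)·log₂(1/8) + (1/16)·log₂(1/16) + (1/8)·log₂(1/8) + (1/8)·log₂(1/8) + (1/2)·log₂(1/2)]
  = 0.2500 + 0.3750 + 0.2500 + 0.3750 + 0.3750 + 0.5000
  = 2.1250 bits
H(V) = -[(3/16)·log₂(3/16) + (1/4)·log₂(1/4) + (9/16)·log₂(9/16)]
  = 0.4528 + 0.5000 + 0.4669
  = 1.4197 bits

H(U|V) = 2.1250 - 1.4197 = 0.7053 bits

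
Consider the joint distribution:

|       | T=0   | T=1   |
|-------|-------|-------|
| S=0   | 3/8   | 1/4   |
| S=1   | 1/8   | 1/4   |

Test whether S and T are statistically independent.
Marginal P(S) (row sums):
  P(S=0) = 3/8 + 1/4 = 5/8
  P(S=1) = 1/8 + 1/4 = 3/8
Marginal P(T) (column sums):
  P(T=0) = 3/8 + 1/8 = 1/2
  P(T=1) = 1/4 + 1/4 = 1/2

S and T are independent iff P(S=i,T=j) = P(S=i)·P(T=j) for every cell.
  P(S=0)·P(T=0) = 5/8 × 1/2 = 5/16, but P(S=0,T=0) = 3/8 ✗

No, S and T are not independent. Quantitatively, I(S;T) > 0:

H(S) = -[(5/8)·log₂(5/8) + (3/8)·log₂(3/8)]
  = 0.4238 + 0.5306
  = 0.9544 bits
H(T) = -[(1/2)·log₂(1/2) + (1/2)·log₂(1/2)]
  = 0.5000 + 0.5000
  = 1.0000 bits
H(S,T) = -[(3/8)·log₂(3/8) + (1/4)·log₂(1/4) + (1/8)·log₂(1/8) + (1/4)·log₂(1/4)]
  = 0.5306 + 0.5000 + 0.3750 + 0.5000
  = 1.9056 bits
I(S;T) = H(S) + H(T) - H(S,T) = 0.9544 + 1.0000 - 1.9056 = 0.0488 bits > 0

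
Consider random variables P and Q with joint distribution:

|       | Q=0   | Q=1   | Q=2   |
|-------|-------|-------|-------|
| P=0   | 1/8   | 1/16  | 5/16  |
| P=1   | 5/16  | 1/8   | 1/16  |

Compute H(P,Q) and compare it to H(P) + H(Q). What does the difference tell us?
Marginal P(P) (row sums):
  P(P=0) = 1/8 + 1/16 + 5/16 = 1/2
  P(P=1) = 5/16 + 1/8 + 1/16 = 1/2
Marginal P(Q) (column sums):
  P(Q=0) = 1/8 + 5/16 = 7/16
  P(Q=1) = 1/16 + 1/8 = 3/16
  P(Q=2) = 5/16 + 1/16 = 3/8

H(P,Q) = -[(1/8)·log₂(1/8) + (1/16)·log₂(1/16) + (5/16)·log₂(5/16) + (5/16)·log₂(5/16) + (1/8)·log₂(1/8) + (1/16)·log₂(1/16)]
  = 0.3750 + 0.2500 + 0.5244 + 0.5244 + 0.3750 + 0.2500
  = 2.2988 bits
H(P) = -[(1/2)·log₂(1/2) + (1/2)·log₂(1/2)]
  = 0.5000 + 0.5000
  = 1.0000 bits
H(Q) = -[(7/16)·log₂(7/16) + (3/16)·log₂(3/16) + (3/8)·log₂(3/8)]
  = 0.5218 + 0.4528 + 0.5306
  = 1.5052 bits

H(P) + H(Q) = 1.0000 + 1.5052 = 2.5052 bits
Difference: H(P) + H(Q) - H(P,Q) = 2.5052 - 2.2988 = 0.2064 bits = I(P;Q)

The difference is the mutual information; it is positive here, so P and Q are dependent (knowing one reduces uncertainty about the other by 0.2064 bits).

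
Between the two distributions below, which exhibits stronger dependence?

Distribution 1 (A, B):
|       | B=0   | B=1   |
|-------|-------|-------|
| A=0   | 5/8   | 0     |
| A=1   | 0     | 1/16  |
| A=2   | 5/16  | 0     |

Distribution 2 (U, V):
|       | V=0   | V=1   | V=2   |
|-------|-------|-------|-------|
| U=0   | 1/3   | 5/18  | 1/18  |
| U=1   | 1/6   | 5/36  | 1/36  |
Distribution 1 (A, B):
Marginal P(A) (row sums):
  P(A=0) = 5/8 + 0 = 5/8
  P(A=1) = 0 + 1/16 = 1/16
  P(A=2) = 5/16 + 0 = 5/16
Marginal P(B) (column sums):
  P(B=0) = 5/8 + 0 + 5/16 = 15/16
  P(B=1) = 0 + 1/16 + 0 = 1/16

H(A) = -[(5/8)·log₂(5/8) + (1/16)·log₂(1/16) + (5/16)·log₂(5/16)]
  = 0.4238 + 0.2500 + 0.5244
  = 1.1982 bits
H(B) = -[(15/16)·log₂(15/16) + (1/16)·log₂(1/16)]
  = 0.0873 + 0.2500
  = 0.3373 bits
H(A,B) = -[(5/8)·log₂(5/8) + (1/16)·log₂(1/16) + (5/16)·log₂(5/16)]
  = 0.4238 + 0.2500 + 0.5244
  = 1.1982 bits

I(A;B) = H(A) + H(B) - H(A,B)
  = 1.1982 + 0.3373 - 1.1982
  = 0.3373 bits

Distribution 2 (U, V):
Marginal P(U) (row sums):
  P(U=0) = 1/3 + 5/18 + 1/18 = 2/3
  P(U=1) = 1/6 + 5/36 + 1/36 = 1/3
Marginal P(V) (column sums):
  P(V=0) = 1/3 + 1/6 = 1/2
  P(V=1) = 5/18 + 5/36 = 5/12
  P(V=2) = 1/18 + 1/36 = 1/12

H(U) = -[(2/3)·log₂(2/3) + (1/3)·log₂(1/3)]
  = 0.3900 + 0.5283
  = 0.9183 bits
H(V) = -[(1/2)·log₂(1/2) + (5/12)·log₂(5/12) + (1/12)·log₂(1/12)]
  = 0.5000 + 0.5263 + 0.2987
  = 1.3250 bits
H(U,V) = -[(1/3)·log₂(1/3) + (5/18)·log₂(5/18) + (1/18)·log₂(1/18) + (1/6)·log₂(1/6) + (5/36)·log₂(5/36) + (1/36)·log₂(1/36)]
  = 0.5283 + 0.5133 + 0.2317 + 0.4308 + 0.3956 + 0.1436
  = 2.2433 bits

I(U;V) = H(U) + H(V) - H(U,V)
  = 0.9183 + 1.3250 - 2.2433
  = 0.0000 bits

I(A;B) = 0.3373 bits > I(U;V) = 0.0000 bits, so (A, B) has the higher mutual information (stronger dependence).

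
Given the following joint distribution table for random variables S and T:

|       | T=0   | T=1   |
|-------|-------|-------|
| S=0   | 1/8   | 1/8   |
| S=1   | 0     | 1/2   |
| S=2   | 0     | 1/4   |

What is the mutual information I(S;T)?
Marginal P(S) (row sums):
  P(S=0) = 1/8 + 1/8 = 1/4
  P(S=1) = 0 + 1/2 = 1/2
  P(S=2) = 0 + 1/4 = 1/4
Marginal P(T) (column sums):
  P(T=0) = 1/8 + 0 + 0 = 1/8
  P(T=1) = 1/8 + 1/2 + 1/4 = 7/8

H(S) = -[(1/4)·log₂(1/4) + (1/2)·log₂(1/2) + (1/4)·log₂(1/4)]
  = 0.5000 + 0.5000 + 0.5000
  = 1.5000 bits
H(T) = -[(1/8)·log₂(1/8) + (7/8)·log₂(7/8)]
  = 0.3750 + 0.1686
  = 0.5436 bits
H(S,T) = -[(1/8)·log₂(1/8) + (1/8)·log₂(1/8) + (1/2)·log₂(1/2) + (1/4)·log₂(1/4)]
  = 0.3750 + 0.3750 + 0.5000 + 0.5000
  = 1.7500 bits

I(S;T) = H(S) + H(T) - H(S,T)
  = 1.5000 + 0.5436 - 1.7500
  = 0.2936 bits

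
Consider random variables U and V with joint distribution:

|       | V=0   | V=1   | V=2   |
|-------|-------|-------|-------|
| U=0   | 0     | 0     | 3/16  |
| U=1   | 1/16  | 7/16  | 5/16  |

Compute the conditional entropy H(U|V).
Marginal P(V) (column sums):
  P(V=0) = 0 + 1/16 = 1/16
  P(V=1) = 0 + 7/16 = 7/16
  P(V=2) = 3/16 + 5/16 = 1/2

H(U|V) = -Σ P(U,V)·log₂ P(U|V), where P(U|V) = P(U,V) / P(V)
  (cells with P(U,V) = 0 contribute 0)
  (U=0,V=2): P(U|V) = (3/16)/(1/2) = 3/8;  -(3/16)·log₂(3/8) = 0.2653
  (U=1,V=0): P(U|V) = (1/16)/(1/16) = 1;  -(1/16)·log₂(1) = 0.0000
  (U=1,V=1): P(U|V) = (7/16)/(7/16) = 1;  -(7/16)·log₂(1) = 0.0000
  (U=1,V=2): P(U|V) = (5/16)/(1/2) = 5/8;  -(5/16)·log₂(5/8) = 0.2119
H(U|V) = 0.2653 + 0.0000 + 0.0000 + 0.2119
  = 0.4772 bits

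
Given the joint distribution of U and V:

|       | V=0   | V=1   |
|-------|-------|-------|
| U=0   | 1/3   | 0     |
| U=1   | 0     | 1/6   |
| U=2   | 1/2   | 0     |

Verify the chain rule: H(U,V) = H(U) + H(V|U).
Left side:
H(U,V) = -[(1/3)·log₂(1/3) + (1/6)·log₂(1/6) + (1/2)·log₂(1/2)]
  = 0.5283 + 0.4308 + 0.5000
  = 1.4591 bits

Right side:
Marginal P(U) (row sums):
  P(U=0) = 1/3 + 0 = 1/3
  P(U=1) = 0 + 1/6 = 1/6
  P(U=2) = 1/2 + 0 = 1/2
H(U) = -[(1/3)·log₂(1/3) + (1/6)·log₂(1/6) + (1/2)·log₂(1/2)]
  = 0.5283 + 0.4308 + 0.5000
  = 1.4591 bits
H(V|U) = -Σ P(U,V)·log₂ P(V|U), where P(V|U) = P(U,V) / P(U)
  (cells with P(U,V) = 0 contribute 0)
  (U=0,V=0): P(V|U) = (1/3)/(1/3) = 1;  -(1/3)·log₂(1) = 0.0000
  (U=1,V=1): P(V|U) = (1/6)/(1/6) = 1;  -(1/6)·log₂(1) = 0.0000
  (U=2,V=0): P(V|U) = (1/2)/(1/2) = 1;  -(1/2)·log₂(1) = 0.0000
H(V|U) = 0.0000 + 0.0000 + 0.0000
  = 0.0000 bits
H(U) + H(V|U) = 1.4591 + 0.0000 = 1.4591 bits

Both sides equal 1.4591 bits, so the chain rule holds ✓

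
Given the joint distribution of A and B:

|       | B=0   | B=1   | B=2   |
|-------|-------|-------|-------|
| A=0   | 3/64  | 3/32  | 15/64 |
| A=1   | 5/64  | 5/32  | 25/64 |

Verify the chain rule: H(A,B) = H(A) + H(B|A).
Left side:
H(A,B) = -[(3/64)·log₂(3/64) + (3/32)·log₂(3/32) + (15/64)·log₂(15/64) + (5/64)·log₂(5/64) + (5/32)·log₂(5/32) + (25/64)·log₂(25/64)]
  = 0.2070 + 0.3202 + 0.4906 + 0.2873 + 0.4184 + 0.5297
  = 2.2532 bits

Right side:
Marginal P(A) (row sums):
  P(A=0) = 3/64 + 3/32 + 15/64 = 3/8
  P(A=1) = 5/64 + 5/32 + 25/64 = 5/8
H(A) = -[(3/8)·log₂(3/8) + (5/8)·log₂(5/8)]
  = 0.5306 + 0.4238
  = 0.9544 bits
H(B|A) = -Σ P(A,B)·log₂ P(B|A), where P(B|A) = P(A,B) / P(A)
  (A=0,B=0): P(B|A) = (3/64)/(3/8) = 1/8;  -(3/64)·log₂(1/8) = 0.1406
  (A=0,B=1): P(B|A) = (3/32)/(3/8) = 1/4;  -(3/32)·log₂(1/4) = 0.1875
  (A=0,B=2): P(B|A) = (15/64)/(3/8) = 5/8;  -(15/64)·log₂(5/8) = 0.1589
  (A=1,B=0): P(B|A) = (5/64)/(5/8) = 1/8;  -(5/64)·log₂(1/8) = 0.2344
  (A=1,B=1): P(B|A) = (5/32)/(5/8) = 1/4;  -(5/32)·log₂(1/4) = 0.3125
  (A=1,B=2): P(B|A) = (25/64)/(5/8) = 5/8;  -(25/64)·log₂(5/8) = 0.2649
H(B|A) = 0.1406 + 0.1875 + 0.1589 + 0.2344 + 0.3125 + 0.2649
  = 1.2988 bits
H(A) + H(B|A) = 0.9544 + 1.2988 = 2.2532 bits

Both sides equal 2.2532 bits, so the chain rule holds ✓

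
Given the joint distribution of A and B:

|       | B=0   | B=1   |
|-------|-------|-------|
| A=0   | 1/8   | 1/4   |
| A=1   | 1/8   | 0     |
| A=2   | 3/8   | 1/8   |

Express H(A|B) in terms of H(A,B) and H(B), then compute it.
H(A|B) = H(A,B) - H(B)

Marginal P(B) (column sums):
  P(B=0) = 1/8 + 1/8 + 3/8 = 5/8
  P(B=1) = 1/4 + 0 + 1/8 = 3/8

H(A,B) = -[(1/8)·log₂(1/8) + (1/4)·log₂(1/4) + (1/8)·log₂(1/8) + (3/8)·log₂(3/8) + (1/8)·log₂(1/8)]
  = 0.3750 + 0.5000 + 0.3750 + 0.5306 + 0.3750
  = 2.1556 bits
H(B) = -[(5/8)·log₂(5/8) + (3/8)·log₂(3/8)]
  = 0.4238 + 0.5306
  = 0.9544 bits

H(A|B) = 2.1556 - 0.9544 = 1.2012 bits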